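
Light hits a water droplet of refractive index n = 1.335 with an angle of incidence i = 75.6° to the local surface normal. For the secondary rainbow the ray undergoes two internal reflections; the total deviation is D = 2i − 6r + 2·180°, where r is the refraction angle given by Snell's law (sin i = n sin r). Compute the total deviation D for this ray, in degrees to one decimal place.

232.1°

sin r = sin 75.6° / 1.335 = 0.9686/1.335 = 0.7255; r = 46.51°.
D = 2·75.6° − 6·46.51° + 2·180° = 151.20° − 279.08° + 360° = 232.12°.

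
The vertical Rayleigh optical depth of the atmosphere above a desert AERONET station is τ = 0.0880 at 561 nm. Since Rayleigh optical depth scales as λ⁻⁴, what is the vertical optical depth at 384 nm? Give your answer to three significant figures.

0.401

τ(384 nm) = τ(561 nm) × (561/384)⁴ = 0.0880 × (1.4609)⁴ = 0.0880 × 4.5554 = 0.4009.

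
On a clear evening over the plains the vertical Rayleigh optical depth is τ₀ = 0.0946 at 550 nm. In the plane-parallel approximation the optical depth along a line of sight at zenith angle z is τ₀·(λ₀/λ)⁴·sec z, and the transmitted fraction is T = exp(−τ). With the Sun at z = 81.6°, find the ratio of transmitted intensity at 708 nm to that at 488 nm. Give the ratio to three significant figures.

2.25

Airmass: sec 81.6° = 6.8454.
τ(708 nm) = 0.0946 × (550/708)⁴ × 6.8454 = 0.0946 × 0.3642 × 6.8454 = 0.2358.
τ(488 nm) = 0.0946 × (550/488)⁴ × 6.8454 = 0.0946 × 1.6135 × 6.8454 = 1.0449.
T(708)/T(488) = exp(τ_B − τ_A) = exp(0.8090) = 2.2457.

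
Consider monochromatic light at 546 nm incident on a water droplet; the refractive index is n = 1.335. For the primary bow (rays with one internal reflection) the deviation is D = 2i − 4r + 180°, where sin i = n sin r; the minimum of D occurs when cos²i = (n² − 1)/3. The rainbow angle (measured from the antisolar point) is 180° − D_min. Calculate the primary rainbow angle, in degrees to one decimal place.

cos²i = (1.78222 − 1)/3 = 0.26074; i = arccos(0.51063) = 59.294°.
sin r = sin 59.294°/1.335 = 0.64405; r = 40.094°.
D_min = 2·59.294° − 4·40.094° + 180° = 138.212°.
Rainbow angle = 180° − D_min = 41.788°.

41.8°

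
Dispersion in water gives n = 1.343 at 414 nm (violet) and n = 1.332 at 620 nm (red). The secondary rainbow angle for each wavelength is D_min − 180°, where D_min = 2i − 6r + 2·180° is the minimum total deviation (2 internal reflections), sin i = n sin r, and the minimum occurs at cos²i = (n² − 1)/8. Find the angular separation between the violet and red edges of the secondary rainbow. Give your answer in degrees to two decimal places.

2.85°

At 414 nm (n = 1.343): cos²i = 0.10046 → i = 71.522°, r = 44.928°, D_min = 233.478°, rainbow angle = 53.478°.
At 620 nm (n = 1.332): cos²i = 0.09678 → i = 71.875°, r = 45.520°, D_min = 230.628°, rainbow angle = 50.628°.
Angular width = |53.478° − 50.628°| = 2.849°.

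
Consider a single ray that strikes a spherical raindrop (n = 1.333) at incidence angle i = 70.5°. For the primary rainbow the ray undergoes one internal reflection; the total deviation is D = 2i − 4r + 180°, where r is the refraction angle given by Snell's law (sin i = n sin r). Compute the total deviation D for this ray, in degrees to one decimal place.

sin r = sin 70.5° / 1.333 = 0.9426/1.333 = 0.7072; r = 45.00°.
D = 2·70.5° − 4·45.00° + 180° = 141.00° − 180.02° + 180° = 140.98°.

141.0°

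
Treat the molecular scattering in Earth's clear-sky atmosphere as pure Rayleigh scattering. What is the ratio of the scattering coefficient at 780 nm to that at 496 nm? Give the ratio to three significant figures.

Rayleigh scattering ∝ λ⁻⁴, so the ratio of coefficients is the inverse fourth power of the wavelength ratio.
σ(780)/σ(496) = (496/780)⁴ = (0.6359)⁴ = 0.1635.

0.164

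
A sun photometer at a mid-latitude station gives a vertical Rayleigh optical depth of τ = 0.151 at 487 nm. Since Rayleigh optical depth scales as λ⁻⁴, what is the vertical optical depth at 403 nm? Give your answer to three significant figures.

τ(403 nm) = τ(487 nm) × (487/403)⁴ = 0.151 × (1.2084)⁴ = 0.151 × 2.1325 = 0.3220.

0.322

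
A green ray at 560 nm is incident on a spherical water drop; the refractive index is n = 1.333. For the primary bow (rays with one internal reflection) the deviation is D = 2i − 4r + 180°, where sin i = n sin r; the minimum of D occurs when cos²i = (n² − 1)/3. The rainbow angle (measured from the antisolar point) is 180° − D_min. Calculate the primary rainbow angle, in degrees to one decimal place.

cos²i = (1.77689 − 1)/3 = 0.25896; i = arccos(0.50888) = 59.410°.
sin r = sin 59.410°/1.333 = 0.64579; r = 40.225°.
D_min = 2·59.410° − 4·40.225° + 180° = 137.922°.
Rainbow angle = 180° − D_min = 42.078°.

42.1°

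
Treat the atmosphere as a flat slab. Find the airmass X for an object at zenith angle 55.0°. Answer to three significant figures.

1.74

X = sec z = 1/cos 55.0° = 1/0.5736 = 1.7434.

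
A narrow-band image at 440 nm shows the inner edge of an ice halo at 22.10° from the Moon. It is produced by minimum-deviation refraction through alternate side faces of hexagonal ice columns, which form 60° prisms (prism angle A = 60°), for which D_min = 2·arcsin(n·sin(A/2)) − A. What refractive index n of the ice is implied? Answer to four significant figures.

Rearranging: n = sin((D_min + A)/2) / sin(A/2).
(D_min + A)/2 = (22.10° + 60°)/2 = 41.050°.
n = sin 41.050° / sin 30° = 0.6567 / 0.5000 = 1.3134.

1.313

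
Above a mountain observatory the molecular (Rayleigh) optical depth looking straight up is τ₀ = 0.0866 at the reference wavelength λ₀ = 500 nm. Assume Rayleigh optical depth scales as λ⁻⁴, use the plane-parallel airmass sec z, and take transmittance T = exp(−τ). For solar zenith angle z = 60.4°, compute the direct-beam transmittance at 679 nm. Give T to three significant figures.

sec 60.4° = 2.0245.
τ = 0.0866 × (500/679)⁴ × 2.0245 = 0.0866 × 0.2940 × 2.0245 = 0.0516.
T = exp(−0.0516) = 0.9498.

0.950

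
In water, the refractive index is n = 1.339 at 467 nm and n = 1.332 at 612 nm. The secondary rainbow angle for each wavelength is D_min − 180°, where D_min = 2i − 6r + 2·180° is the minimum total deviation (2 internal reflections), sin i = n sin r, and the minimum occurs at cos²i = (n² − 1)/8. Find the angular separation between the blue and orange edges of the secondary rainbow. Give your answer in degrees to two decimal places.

1.82°

At 467 nm (n = 1.339): cos²i = 0.09912 → i = 71.650°, r = 45.141°, D_min = 232.451°, rainbow angle = 52.451°.
At 612 nm (n = 1.332): cos²i = 0.09678 → i = 71.875°, r = 45.520°, D_min = 230.628°, rainbow angle = 50.628°.
Angular width = |52.451° − 50.628°| = 1.823°.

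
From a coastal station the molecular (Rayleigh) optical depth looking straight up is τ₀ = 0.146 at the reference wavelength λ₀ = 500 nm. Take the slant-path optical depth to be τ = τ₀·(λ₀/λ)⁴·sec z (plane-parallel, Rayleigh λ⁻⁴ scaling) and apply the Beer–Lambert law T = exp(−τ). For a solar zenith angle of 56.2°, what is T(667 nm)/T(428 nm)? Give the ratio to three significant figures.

1.50

Airmass: sec 56.2° = 1.7976.
τ(667 nm) = 0.146 × (500/667)⁴ × 1.7976 = 0.146 × 0.3158 × 1.7976 = 0.0829.
τ(428 nm) = 0.146 × (500/428)⁴ × 1.7976 = 0.146 × 1.8625 × 1.7976 = 0.4888.
T(667)/T(428) = exp(τ_B − τ_A) = exp(0.4059) = 1.5007.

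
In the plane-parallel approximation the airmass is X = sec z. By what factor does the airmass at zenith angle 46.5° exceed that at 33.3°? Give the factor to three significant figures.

X(46.5°)/X(33.3°) = sec 46.5° / sec 33.3° = cos 33.3° / cos 46.5° = 0.8358/0.6884 = 1.2142.

1.21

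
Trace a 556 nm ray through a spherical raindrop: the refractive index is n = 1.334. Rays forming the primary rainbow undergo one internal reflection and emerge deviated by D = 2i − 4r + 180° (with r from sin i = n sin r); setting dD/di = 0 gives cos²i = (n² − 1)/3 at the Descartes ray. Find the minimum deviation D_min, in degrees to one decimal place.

138.1°

cos²i = (1.77956 − 1)/3 = 0.25985; i = arccos(0.50976) = 59.352°.
sin r = sin 59.352°/1.334 = 0.64492; r = 40.159°.
D_min = 2·59.352° − 4·40.159° + 180° = 138.067°.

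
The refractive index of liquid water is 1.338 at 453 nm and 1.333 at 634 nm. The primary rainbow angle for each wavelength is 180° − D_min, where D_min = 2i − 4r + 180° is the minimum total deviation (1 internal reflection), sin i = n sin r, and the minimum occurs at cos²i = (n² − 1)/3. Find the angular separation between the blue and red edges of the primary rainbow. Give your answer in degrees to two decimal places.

At 453 nm (n = 1.338): cos²i = 0.26341 → i = 59.120°, r = 39.899°, D_min = 138.643°, rainbow angle = 41.357°.
At 634 nm (n = 1.333): cos²i = 0.25896 → i = 59.410°, r = 40.225°, D_min = 137.922°, rainbow angle = 42.078°.
Angular width = |41.357° − 42.078°| = 0.722°.

0.72°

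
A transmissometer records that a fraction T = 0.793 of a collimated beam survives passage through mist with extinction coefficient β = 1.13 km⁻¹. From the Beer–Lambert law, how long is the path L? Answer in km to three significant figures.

Beer–Lambert: T = exp(−βL) ⇒ L = −ln(T)/β = −ln(0.793)/1.13 = 0.2319/1.13 = 0.2052 km.

0.205 km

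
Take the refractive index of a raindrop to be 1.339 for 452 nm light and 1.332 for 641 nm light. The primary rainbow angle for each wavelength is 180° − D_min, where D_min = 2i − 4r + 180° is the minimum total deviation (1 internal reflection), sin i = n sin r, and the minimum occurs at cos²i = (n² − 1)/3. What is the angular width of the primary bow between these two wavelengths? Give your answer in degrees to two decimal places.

At 452 nm (n = 1.339): cos²i = 0.26431 → i = 59.062°, r = 39.834°, D_min = 138.786°, rainbow angle = 41.214°.
At 641 nm (n = 1.332): cos²i = 0.25807 → i = 59.469°, r = 40.290°, D_min = 137.776°, rainbow angle = 42.224°.
Angular width = |41.214° − 42.224°| = 1.010°.

1.01°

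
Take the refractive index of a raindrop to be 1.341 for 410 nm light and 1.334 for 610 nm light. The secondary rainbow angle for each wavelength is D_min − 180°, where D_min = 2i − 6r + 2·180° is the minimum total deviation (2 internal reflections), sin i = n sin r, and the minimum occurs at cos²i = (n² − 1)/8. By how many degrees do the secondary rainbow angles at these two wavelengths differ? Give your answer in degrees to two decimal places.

At 410 nm (n = 1.341): cos²i = 0.09979 → i = 71.586°, r = 45.034°, D_min = 232.966°, rainbow angle = 52.966°.
At 610 nm (n = 1.334): cos²i = 0.09744 → i = 71.810°, r = 45.411°, D_min = 231.153°, rainbow angle = 51.153°.
Angular width = |52.966° − 51.153°| = 1.813°.

1.81°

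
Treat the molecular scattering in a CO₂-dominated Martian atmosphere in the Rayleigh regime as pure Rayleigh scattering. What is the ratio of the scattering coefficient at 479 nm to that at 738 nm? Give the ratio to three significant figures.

Rayleigh scattering ∝ λ⁻⁴, so the ratio of coefficients is the inverse fourth power of the wavelength ratio.
σ(479)/σ(738) = (738/479)⁴ = (1.5407)⁴ = 5.635.

5.63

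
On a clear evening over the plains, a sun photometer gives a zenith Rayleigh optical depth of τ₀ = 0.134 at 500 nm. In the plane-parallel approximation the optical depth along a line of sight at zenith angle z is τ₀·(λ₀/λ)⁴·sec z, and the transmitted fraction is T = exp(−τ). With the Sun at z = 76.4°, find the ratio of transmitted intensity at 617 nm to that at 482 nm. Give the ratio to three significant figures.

1.51

Airmass: sec 76.4° = 4.2527.
τ(617 nm) = 0.134 × (500/617)⁴ × 4.2527 = 0.134 × 0.4313 × 4.2527 = 0.2458.
τ(482 nm) = 0.134 × (500/482)⁴ × 4.2527 = 0.134 × 1.1580 × 4.2527 = 0.6599.
T(617)/T(482) = exp(τ_B − τ_A) = exp(0.4141) = 1.5130.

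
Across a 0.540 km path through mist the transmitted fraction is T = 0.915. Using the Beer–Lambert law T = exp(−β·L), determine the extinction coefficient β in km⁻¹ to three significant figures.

0.165 km⁻¹

Beer–Lambert: T = exp(−βL) ⇒ β = −ln(T)/L = −ln(0.915)/0.540 = 0.0888/0.540 = 0.1645 km⁻¹.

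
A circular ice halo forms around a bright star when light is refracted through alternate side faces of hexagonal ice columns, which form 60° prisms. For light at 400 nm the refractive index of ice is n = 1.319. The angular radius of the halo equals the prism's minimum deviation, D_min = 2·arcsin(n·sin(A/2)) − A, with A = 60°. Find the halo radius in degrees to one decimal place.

n·sin(A/2) = 1.319 × sin 30° = 1.319 × 0.5000 = 0.6595.
D_min = 2·arcsin(0.6595) − 60° = 2 × 41.262° − 60° = 22.524°.

22.5°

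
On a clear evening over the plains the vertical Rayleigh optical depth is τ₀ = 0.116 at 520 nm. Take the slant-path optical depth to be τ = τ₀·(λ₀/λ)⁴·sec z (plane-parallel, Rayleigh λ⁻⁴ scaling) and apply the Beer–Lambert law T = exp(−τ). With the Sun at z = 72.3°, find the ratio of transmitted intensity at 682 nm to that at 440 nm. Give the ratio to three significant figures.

Airmass: sec 72.3° = 3.2891.
τ(682 nm) = 0.116 × (520/682)⁴ × 3.2891 = 0.116 × 0.3380 × 3.2891 = 0.1289.
τ(440 nm) = 0.116 × (520/440)⁴ × 3.2891 = 0.116 × 1.9508 × 3.2891 = 0.7443.
T(682)/T(440) = exp(τ_B − τ_A) = exp(0.6153) = 1.8503.

1.85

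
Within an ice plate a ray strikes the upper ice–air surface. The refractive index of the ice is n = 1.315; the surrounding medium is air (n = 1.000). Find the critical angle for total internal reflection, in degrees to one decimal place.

sin θ_c = n_air / n = 1.000 / 1.315 = 0.7605.
θ_c = arcsin(0.7605) = 49.50°.

49.5°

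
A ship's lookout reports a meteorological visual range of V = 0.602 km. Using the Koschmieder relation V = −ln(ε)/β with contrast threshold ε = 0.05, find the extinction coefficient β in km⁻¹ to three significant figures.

4.98 km⁻¹

β = −ln(0.05) / V = 2.996 / 0.602 = 4.9763 km⁻¹.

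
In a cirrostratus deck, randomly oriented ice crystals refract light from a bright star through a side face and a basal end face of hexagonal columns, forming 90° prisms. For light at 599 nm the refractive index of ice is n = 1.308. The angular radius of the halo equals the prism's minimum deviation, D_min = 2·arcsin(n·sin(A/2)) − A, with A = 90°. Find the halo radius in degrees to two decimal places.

45.31°

n·sin(A/2) = 1.308 × sin 45° = 1.308 × 0.7071 = 0.9249.
D_min = 2·arcsin(0.9249) − 90° = 2 × 67.653° − 90° = 45.305°.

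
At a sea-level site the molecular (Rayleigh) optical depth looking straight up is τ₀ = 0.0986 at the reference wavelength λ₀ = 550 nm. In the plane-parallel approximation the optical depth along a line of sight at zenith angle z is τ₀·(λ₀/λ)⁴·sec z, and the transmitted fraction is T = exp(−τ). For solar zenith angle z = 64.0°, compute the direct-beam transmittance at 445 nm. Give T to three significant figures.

sec 64.0° = 2.2812.
τ = 0.0986 × (550/445)⁴ × 2.2812 = 0.0986 × 2.3335 × 2.2812 = 0.5249.
T = exp(−0.5249) = 0.5916.

0.592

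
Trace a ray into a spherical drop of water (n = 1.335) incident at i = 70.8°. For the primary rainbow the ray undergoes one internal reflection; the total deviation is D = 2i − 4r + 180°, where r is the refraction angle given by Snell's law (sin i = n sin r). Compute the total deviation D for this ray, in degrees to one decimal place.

sin r = sin 70.8° / 1.335 = 0.9444/1.335 = 0.7074; r = 45.02°.
D = 2·70.8° − 4·45.02° + 180° = 141.60° − 180.09° + 180° = 141.51°.

141.5°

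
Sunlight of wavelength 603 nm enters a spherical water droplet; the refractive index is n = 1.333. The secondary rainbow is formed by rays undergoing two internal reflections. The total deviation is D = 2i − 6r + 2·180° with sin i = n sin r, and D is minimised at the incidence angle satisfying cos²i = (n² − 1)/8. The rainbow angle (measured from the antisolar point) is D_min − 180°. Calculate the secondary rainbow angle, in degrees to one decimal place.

cos²i = (1.77689 − 1)/8 = 0.09711; i = arccos(0.31163) = 71.843°.
sin r = sin 71.843°/1.333 = 0.71283; r = 45.466°.
D_min = 2·71.843° − 6·45.466° + 360° = 230.891°.
Rainbow angle = D_min − 180° = 50.891°.

50.9°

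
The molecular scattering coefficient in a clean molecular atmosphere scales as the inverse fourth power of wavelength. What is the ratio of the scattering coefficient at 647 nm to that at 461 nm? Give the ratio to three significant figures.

0.258

Rayleigh scattering ∝ λ⁻⁴, so the ratio of coefficients is the inverse fourth power of the wavelength ratio.
σ(647)/σ(461) = (461/647)⁴ = (0.7125)⁴ = 0.2577.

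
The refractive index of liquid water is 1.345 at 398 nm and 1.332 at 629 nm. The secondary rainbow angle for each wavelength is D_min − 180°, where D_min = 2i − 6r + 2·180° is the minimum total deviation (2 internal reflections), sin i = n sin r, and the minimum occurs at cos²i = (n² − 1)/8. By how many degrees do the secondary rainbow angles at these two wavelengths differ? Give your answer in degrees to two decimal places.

3.36°

At 398 nm (n = 1.345): cos²i = 0.10113 → i = 71.458°, r = 44.821°, D_min = 233.987°, rainbow angle = 53.987°.
At 629 nm (n = 1.332): cos²i = 0.09678 → i = 71.875°, r = 45.520°, D_min = 230.628°, rainbow angle = 50.628°.
Angular width = |53.987° − 50.628°| = 3.359°.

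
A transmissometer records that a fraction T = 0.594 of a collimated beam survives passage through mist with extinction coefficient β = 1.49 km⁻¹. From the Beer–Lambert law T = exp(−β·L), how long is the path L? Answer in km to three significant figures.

Beer–Lambert: T = exp(−βL) ⇒ L = −ln(T)/β = −ln(0.594)/1.49 = 0.5209/1.49 = 0.3496 km.

0.350 km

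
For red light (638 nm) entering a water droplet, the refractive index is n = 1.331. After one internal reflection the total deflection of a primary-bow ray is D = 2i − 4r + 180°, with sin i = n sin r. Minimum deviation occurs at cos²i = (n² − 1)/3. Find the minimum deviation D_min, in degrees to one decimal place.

cos²i = (1.77156 − 1)/3 = 0.25719; i = arccos(0.50714) = 59.527°.
sin r = sin 59.527°/1.331 = 0.64753; r = 40.356°.
D_min = 2·59.527° − 4·40.356° + 180° = 137.630°.

137.6°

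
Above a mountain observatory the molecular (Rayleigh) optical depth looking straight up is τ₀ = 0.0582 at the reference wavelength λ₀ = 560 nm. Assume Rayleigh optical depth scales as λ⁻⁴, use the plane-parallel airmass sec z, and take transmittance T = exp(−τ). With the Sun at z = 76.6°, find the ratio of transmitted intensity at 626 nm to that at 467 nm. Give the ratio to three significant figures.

1.43

Airmass: sec 76.6° = 4.3150.
τ(626 nm) = 0.0582 × (560/626)⁴ × 4.3150 = 0.0582 × 0.6404 × 4.3150 = 0.1608.
τ(467 nm) = 0.0582 × (560/467)⁴ × 4.3150 = 0.0582 × 2.0677 × 4.3150 = 0.5193.
T(626)/T(467) = exp(τ_B − τ_A) = exp(0.3584) = 1.4311.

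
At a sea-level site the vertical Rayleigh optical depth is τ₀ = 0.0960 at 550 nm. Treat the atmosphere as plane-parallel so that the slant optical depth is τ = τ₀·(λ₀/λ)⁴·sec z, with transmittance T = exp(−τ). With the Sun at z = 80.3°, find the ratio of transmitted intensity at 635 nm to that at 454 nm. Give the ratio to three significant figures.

Airmass: sec 80.3° = 5.9351.
τ(635 nm) = 0.0960 × (550/635)⁴ × 5.9351 = 0.0960 × 0.5628 × 5.9351 = 0.3207.
τ(454 nm) = 0.0960 × (550/454)⁴ × 5.9351 = 0.0960 × 2.1539 × 5.9351 = 1.2272.
T(635)/T(454) = exp(τ_B − τ_A) = exp(0.9066) = 2.4758.

2.48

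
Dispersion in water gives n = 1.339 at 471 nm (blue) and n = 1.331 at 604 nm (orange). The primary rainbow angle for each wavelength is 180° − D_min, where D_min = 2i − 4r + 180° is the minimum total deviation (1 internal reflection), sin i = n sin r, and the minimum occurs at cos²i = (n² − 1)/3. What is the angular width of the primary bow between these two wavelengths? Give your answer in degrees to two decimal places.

1.16°

At 471 nm (n = 1.339): cos²i = 0.26431 → i = 59.062°, r = 39.834°, D_min = 138.786°, rainbow angle = 41.214°.
At 604 nm (n = 1.331): cos²i = 0.25719 → i = 59.527°, r = 40.356°, D_min = 137.630°, rainbow angle = 42.370°.
Angular width = |41.214° − 42.370°| = 1.156°.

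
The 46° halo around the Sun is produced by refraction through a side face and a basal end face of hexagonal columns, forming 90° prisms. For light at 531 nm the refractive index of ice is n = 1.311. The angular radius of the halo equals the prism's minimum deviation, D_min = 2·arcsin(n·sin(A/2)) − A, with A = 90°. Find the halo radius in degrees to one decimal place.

45.9°

n·sin(A/2) = 1.311 × sin 45° = 1.311 × 0.7071 = 0.9270.
D_min = 2·arcsin(0.9270) − 90° = 2 × 67.974° − 90° = 45.949°.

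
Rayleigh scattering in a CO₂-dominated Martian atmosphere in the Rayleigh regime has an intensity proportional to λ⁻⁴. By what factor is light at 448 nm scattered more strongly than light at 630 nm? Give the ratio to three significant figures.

3.91

Rayleigh scattering ∝ λ⁻⁴, so the ratio of coefficients is the inverse fourth power of the wavelength ratio.
σ(448)/σ(630) = (630/448)⁴ = (1.4062)⁴ = 3.911.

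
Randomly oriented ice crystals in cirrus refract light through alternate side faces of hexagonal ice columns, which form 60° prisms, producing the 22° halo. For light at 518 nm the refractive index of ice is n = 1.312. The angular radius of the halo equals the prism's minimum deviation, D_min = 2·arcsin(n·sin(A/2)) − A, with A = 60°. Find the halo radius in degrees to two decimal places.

n·sin(A/2) = 1.312 × sin 30° = 1.312 × 0.5000 = 0.6560.
D_min = 2·arcsin(0.6560) − 60° = 2 × 40.996° − 60° = 21.991°.

21.99°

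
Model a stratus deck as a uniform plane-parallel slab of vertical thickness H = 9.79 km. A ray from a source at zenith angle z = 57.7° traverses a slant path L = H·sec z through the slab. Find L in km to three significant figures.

sec z = 1/cos 57.7° = 1.8714.
L = 9.79 × 1.8714 = 18.321 km.

18.3 km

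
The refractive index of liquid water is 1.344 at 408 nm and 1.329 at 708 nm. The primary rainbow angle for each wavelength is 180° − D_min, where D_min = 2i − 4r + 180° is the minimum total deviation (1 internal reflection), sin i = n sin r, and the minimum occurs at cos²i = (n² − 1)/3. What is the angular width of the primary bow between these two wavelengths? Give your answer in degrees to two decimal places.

At 408 nm (n = 1.344): cos²i = 0.26878 → i = 58.772°, r = 39.512°, D_min = 139.495°, rainbow angle = 40.505°.
At 708 nm (n = 1.329): cos²i = 0.25541 → i = 59.643°, r = 40.487°, D_min = 137.337°, rainbow angle = 42.663°.
Angular width = |40.505° − 42.663°| = 2.158°.

2.16°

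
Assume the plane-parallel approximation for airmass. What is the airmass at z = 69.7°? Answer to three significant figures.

X = sec z = 1/cos 69.7° = 1/0.3469 = 2.8824.

2.88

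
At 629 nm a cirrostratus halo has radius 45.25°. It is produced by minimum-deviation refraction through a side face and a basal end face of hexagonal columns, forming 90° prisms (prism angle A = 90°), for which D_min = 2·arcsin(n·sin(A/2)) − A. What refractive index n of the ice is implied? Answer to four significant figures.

1.308

Rearranging: n = sin((D_min + A)/2) / sin(A/2).
(D_min + A)/2 = (45.25° + 90°)/2 = 67.625°.
n = sin 67.625° / sin 45° = 0.9247 / 0.7071 = 1.3077.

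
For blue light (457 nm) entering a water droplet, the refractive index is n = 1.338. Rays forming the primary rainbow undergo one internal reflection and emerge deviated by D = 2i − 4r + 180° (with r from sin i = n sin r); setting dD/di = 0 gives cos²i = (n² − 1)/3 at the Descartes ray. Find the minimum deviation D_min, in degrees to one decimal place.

cos²i = (1.79024 − 1)/3 = 0.26341; i = arccos(0.51324) = 59.120°.
sin r = sin 59.120°/1.338 = 0.64144; r = 39.899°.
D_min = 2·59.120° − 4·39.899° + 180° = 138.643°.

138.6°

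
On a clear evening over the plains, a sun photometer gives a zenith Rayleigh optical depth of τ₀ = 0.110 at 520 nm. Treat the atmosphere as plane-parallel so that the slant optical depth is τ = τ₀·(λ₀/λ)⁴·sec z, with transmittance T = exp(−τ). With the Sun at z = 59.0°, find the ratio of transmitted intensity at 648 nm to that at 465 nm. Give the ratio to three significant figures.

Airmass: sec 59.0° = 1.9416.
τ(648 nm) = 0.110 × (520/648)⁴ × 1.9416 = 0.110 × 0.4147 × 1.9416 = 0.0886.
τ(465 nm) = 0.110 × (520/465)⁴ × 1.9416 = 0.110 × 1.5639 × 1.9416 = 0.3340.
T(648)/T(465) = exp(τ_B − τ_A) = exp(0.2454) = 1.2782.

1.28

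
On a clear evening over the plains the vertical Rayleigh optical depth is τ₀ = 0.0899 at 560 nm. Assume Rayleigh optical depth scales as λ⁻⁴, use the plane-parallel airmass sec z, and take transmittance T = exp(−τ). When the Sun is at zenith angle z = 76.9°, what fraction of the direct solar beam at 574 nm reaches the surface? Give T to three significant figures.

0.698

sec 76.9° = 4.4121.
τ = 0.0899 × (560/574)⁴ × 4.4121 = 0.0899 × 0.9060 × 4.4121 = 0.3593.
T = exp(−0.3593) = 0.6981.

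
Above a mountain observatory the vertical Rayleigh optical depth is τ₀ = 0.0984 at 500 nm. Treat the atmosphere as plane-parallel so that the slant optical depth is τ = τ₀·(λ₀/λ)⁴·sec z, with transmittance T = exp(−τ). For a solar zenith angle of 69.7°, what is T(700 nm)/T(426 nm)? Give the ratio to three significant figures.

1.59

Airmass: sec 69.7° = 2.8824.
τ(700 nm) = 0.0984 × (500/700)⁴ × 2.8824 = 0.0984 × 0.2603 × 2.8824 = 0.0738.
τ(426 nm) = 0.0984 × (500/426)⁴ × 2.8824 = 0.0984 × 1.8978 × 2.8824 = 0.5383.
T(700)/T(426) = exp(τ_B − τ_A) = exp(0.4644) = 1.5911.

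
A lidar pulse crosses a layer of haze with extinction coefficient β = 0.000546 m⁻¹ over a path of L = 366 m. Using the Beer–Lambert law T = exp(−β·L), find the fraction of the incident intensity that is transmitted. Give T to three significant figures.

0.819

τ = β·L = 0.000546 × 366 = 0.1998.
T = exp(−0.1998) = 0.8189.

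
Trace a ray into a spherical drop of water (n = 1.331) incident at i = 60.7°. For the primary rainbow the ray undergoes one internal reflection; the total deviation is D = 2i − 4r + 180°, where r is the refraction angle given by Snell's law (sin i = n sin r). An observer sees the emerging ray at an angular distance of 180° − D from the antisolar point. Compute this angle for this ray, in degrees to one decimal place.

42.3°

sin r = sin 60.7° / 1.331 = 0.8721/1.331 = 0.6552; r = 40.93°.
D = 2·60.7° − 4·40.93° + 180° = 121.40° − 163.74° + 180° = 137.66°.
Angle from antisolar point = 180° − D = 42.34°.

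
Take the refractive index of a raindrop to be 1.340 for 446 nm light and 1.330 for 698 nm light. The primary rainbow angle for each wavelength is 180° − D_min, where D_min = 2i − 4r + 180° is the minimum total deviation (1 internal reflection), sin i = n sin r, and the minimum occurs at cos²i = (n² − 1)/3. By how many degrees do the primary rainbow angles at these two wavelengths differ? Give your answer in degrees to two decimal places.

At 446 nm (n = 1.340): cos²i = 0.26520 → i = 59.004°, r = 39.770°, D_min = 138.929°, rainbow angle = 41.071°.
At 698 nm (n = 1.330): cos²i = 0.25630 → i = 59.585°, r = 40.422°, D_min = 137.484°, rainbow angle = 42.516°.
Angular width = |41.071° − 42.516°| = 1.445°.

1.45°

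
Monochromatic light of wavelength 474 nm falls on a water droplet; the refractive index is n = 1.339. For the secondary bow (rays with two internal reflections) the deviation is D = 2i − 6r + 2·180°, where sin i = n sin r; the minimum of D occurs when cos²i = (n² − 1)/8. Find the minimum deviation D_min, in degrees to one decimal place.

232.5°

cos²i = (1.79292 − 1)/8 = 0.09912; i = arccos(0.31483) = 71.650°.
sin r = sin 71.650°/1.339 = 0.70885; r = 45.141°.
D_min = 2·71.650° − 6·45.141° + 360° = 232.451°.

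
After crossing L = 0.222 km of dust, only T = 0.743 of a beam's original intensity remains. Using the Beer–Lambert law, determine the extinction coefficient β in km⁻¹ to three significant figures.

1.34 km⁻¹

Beer–Lambert: T = exp(−βL) ⇒ β = −ln(T)/L = −ln(0.743)/0.222 = 0.2971/0.222 = 1.338 km⁻¹.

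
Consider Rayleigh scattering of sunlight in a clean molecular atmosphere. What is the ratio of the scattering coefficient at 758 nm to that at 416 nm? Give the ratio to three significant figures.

0.0907

Rayleigh scattering ∝ λ⁻⁴, so the ratio of coefficients is the inverse fourth power of the wavelength ratio.
σ(758)/σ(416) = (416/758)⁴ = (0.5488)⁴ = 0.09072.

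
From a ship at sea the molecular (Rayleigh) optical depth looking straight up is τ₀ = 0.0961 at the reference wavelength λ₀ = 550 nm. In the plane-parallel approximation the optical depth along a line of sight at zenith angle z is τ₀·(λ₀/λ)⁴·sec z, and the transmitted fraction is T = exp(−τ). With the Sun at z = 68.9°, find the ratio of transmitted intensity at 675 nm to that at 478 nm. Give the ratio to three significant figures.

1.42

Airmass: sec 68.9° = 2.7778.
τ(675 nm) = 0.0961 × (550/675)⁴ × 2.7778 = 0.0961 × 0.4408 × 2.7778 = 0.1177.
τ(478 nm) = 0.0961 × (550/478)⁴ × 2.7778 = 0.0961 × 1.7528 × 2.7778 = 0.4679.
T(675)/T(478) = exp(τ_B − τ_A) = exp(0.3502) = 1.4194.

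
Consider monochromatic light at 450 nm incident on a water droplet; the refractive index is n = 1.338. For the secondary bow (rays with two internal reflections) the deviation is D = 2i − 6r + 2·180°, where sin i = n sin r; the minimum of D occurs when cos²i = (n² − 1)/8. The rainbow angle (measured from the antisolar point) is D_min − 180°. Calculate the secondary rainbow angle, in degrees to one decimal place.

52.2°

cos²i = (1.79024 − 1)/8 = 0.09878; i = arccos(0.31429) = 71.682°.
sin r = sin 71.682°/1.338 = 0.70951; r = 45.195°.
D_min = 2·71.682° − 6·45.195° + 360° = 232.193°.
Rainbow angle = D_min − 180° = 52.193°.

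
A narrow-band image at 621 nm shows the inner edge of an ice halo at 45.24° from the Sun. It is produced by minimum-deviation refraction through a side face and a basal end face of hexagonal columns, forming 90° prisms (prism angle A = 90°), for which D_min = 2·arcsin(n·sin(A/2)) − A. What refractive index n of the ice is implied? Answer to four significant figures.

Rearranging: n = sin((D_min + A)/2) / sin(A/2).
(D_min + A)/2 = (45.24° + 90°)/2 = 67.620°.
n = sin 67.620° / sin 45° = 0.9247 / 0.7071 = 1.3077.

1.308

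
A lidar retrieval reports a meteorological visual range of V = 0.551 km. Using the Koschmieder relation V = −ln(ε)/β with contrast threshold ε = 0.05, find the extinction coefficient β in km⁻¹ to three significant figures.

β = −ln(0.05) / V = 2.996 / 0.551 = 5.4369 km⁻¹.

5.44 km⁻¹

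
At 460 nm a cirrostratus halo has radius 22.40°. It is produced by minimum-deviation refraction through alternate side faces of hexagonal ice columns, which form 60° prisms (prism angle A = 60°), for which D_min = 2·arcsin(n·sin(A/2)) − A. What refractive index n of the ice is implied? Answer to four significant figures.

1.317

Rearranging: n = sin((D_min + A)/2) / sin(A/2).
(D_min + A)/2 = (22.40° + 60°)/2 = 41.200°.
n = sin 41.200° / sin 30° = 0.6587 / 0.5000 = 1.3174.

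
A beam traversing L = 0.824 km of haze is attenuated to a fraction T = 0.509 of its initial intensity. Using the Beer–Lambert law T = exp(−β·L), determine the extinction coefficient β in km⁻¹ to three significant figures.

Beer–Lambert: T = exp(−βL) ⇒ β = −ln(T)/L = −ln(0.509)/0.824 = 0.6753/0.824 = 0.8195 km⁻¹.

0.820 km⁻¹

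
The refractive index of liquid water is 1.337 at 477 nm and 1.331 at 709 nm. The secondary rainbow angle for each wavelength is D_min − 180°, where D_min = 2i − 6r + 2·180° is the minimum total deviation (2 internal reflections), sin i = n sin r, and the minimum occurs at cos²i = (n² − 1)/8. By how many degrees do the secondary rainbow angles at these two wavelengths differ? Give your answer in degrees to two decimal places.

1.57°

At 477 nm (n = 1.337): cos²i = 0.09845 → i = 71.714°, r = 45.249°, D_min = 231.934°, rainbow angle = 51.934°.
At 709 nm (n = 1.331): cos²i = 0.09645 → i = 71.907°, r = 45.575°, D_min = 230.365°, rainbow angle = 50.365°.
Angular width = |51.934° − 50.365°| = 1.569°.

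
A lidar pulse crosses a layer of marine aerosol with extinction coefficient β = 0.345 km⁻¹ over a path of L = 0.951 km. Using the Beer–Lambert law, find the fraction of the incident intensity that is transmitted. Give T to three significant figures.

0.720

τ = β·L = 0.345 × 0.951 = 0.3281.
T = exp(−0.3281) = 0.7203.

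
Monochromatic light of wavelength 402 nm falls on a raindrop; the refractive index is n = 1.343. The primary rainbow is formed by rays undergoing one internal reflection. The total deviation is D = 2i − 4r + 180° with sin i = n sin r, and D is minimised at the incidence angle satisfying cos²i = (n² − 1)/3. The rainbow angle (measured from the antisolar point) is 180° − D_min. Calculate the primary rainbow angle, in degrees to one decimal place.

cos²i = (1.80365 − 1)/3 = 0.26788; i = arccos(0.51757) = 58.830°.
sin r = sin 58.830°/1.343 = 0.63711; r = 39.577°.
D_min = 2·58.830° − 4·39.577° + 180° = 139.354°.
Rainbow angle = 180° − D_min = 40.646°.

40.6°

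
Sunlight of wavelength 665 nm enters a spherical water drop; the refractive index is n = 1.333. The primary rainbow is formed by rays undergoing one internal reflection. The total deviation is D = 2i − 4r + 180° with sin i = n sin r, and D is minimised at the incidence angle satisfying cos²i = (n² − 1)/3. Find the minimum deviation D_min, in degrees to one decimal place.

137.9°

cos²i = (1.77689 − 1)/3 = 0.25896; i = arccos(0.50888) = 59.410°.
sin r = sin 59.410°/1.333 = 0.64579; r = 40.225°.
D_min = 2·59.410° − 4·40.225° + 180° = 137.922°.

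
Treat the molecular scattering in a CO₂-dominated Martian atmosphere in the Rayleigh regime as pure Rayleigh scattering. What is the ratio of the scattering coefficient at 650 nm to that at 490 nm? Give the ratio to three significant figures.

0.323

Rayleigh scattering ∝ λ⁻⁴, so the ratio of coefficients is the inverse fourth power of the wavelength ratio.
σ(650)/σ(490) = (490/650)⁴ = (0.7538)⁴ = 0.3229.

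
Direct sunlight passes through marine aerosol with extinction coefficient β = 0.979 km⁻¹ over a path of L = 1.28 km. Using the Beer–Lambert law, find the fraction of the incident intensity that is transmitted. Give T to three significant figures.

0.286

τ = β·L = 0.979 × 1.28 = 1.2531.
T = exp(−1.2531) = 0.2856.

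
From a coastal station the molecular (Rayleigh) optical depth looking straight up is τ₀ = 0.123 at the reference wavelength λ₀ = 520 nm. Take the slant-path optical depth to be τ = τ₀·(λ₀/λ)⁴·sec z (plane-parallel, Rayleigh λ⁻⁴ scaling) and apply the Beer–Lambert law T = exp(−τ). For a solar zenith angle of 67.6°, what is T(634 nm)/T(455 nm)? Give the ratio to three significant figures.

Airmass: sec 67.6° = 2.6242.
τ(634 nm) = 0.123 × (520/634)⁴ × 2.6242 = 0.123 × 0.4525 × 2.6242 = 0.1461.
τ(455 nm) = 0.123 × (520/455)⁴ × 2.6242 = 0.123 × 1.7060 × 2.6242 = 0.5506.
T(634)/T(455) = exp(τ_B − τ_A) = exp(0.4046) = 1.4987.

1.50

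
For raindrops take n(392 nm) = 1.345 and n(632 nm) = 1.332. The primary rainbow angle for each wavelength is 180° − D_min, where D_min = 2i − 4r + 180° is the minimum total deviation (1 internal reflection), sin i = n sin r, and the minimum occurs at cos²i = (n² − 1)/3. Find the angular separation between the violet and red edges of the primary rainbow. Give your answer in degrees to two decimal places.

At 392 nm (n = 1.345): cos²i = 0.26967 → i = 58.715°, r = 39.448°, D_min = 139.635°, rainbow angle = 40.365°.
At 632 nm (n = 1.332): cos²i = 0.25807 → i = 59.469°, r = 40.290°, D_min = 137.776°, rainbow angle = 42.224°.
Angular width = |40.365° − 42.224°| = 1.859°.

1.86°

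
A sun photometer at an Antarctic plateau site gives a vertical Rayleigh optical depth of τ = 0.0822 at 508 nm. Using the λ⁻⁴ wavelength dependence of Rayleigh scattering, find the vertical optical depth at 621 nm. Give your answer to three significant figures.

τ(621 nm) = τ(508 nm) × (508/621)⁴ = 0.0822 × (0.8180)⁴ = 0.0822 × 0.4478 = 0.0368.

0.0368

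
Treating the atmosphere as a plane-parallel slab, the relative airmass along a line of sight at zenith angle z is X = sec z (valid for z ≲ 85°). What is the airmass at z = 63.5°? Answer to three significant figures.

X = sec z = 1/cos 63.5° = 1/0.4462 = 2.2412.

2.24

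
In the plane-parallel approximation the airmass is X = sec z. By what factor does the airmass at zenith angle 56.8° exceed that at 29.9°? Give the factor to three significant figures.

X(56.8°)/X(29.9°) = sec 56.8° / sec 29.9° = cos 29.9° / cos 56.8° = 0.8669/0.5476 = 1.5832.

1.58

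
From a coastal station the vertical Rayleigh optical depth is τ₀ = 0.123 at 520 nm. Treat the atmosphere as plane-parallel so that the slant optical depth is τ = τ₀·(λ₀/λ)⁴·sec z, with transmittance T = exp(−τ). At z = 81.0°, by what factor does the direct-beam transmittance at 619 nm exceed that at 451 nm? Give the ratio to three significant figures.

2.71

Airmass: sec 81.0° = 6.3925.
τ(619 nm) = 0.123 × (520/619)⁴ × 6.3925 = 0.123 × 0.4980 × 6.3925 = 0.3916.
τ(451 nm) = 0.123 × (520/451)⁴ × 6.3925 = 0.123 × 1.7673 × 6.3925 = 1.3896.
T(619)/T(451) = exp(τ_B − τ_A) = exp(0.9980) = 2.7128.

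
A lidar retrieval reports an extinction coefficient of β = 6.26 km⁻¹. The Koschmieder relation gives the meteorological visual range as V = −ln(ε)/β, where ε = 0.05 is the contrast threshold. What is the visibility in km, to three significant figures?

V = −ln(0.05) / 6.26 = 2.996 / 6.26 = 0.4786 km.

0.479 km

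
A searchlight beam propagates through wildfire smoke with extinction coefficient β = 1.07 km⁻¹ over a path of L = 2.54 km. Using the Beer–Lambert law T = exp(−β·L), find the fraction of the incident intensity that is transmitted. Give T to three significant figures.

0.0660

τ = β·L = 1.07 × 2.54 = 2.7178.
T = exp(−2.7178) = 0.0660.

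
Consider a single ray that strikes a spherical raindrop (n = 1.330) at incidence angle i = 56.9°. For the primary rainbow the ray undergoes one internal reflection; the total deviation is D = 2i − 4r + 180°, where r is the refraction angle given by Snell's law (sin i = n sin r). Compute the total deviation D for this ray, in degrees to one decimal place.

137.6°

sin r = sin 56.9° / 1.330 = 0.8377/1.330 = 0.6299; r = 39.04°.
D = 2·56.9° − 4·39.04° + 180° = 113.80° − 156.16° + 180° = 137.64°.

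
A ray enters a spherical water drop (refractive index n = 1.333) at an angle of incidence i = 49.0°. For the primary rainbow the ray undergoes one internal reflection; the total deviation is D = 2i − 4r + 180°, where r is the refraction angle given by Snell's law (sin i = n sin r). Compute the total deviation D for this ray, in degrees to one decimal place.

sin r = sin 49.0° / 1.333 = 0.7547/1.333 = 0.5662; r = 34.48°.
D = 2·49.0° − 4·34.48° + 180° = 98.00° − 137.94° + 180° = 140.06°.

140.1°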